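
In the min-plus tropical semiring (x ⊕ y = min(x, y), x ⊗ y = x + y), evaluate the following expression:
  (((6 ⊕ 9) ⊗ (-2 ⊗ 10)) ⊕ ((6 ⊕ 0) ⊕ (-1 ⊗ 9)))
(((6 ⊕ 9) ⊗ (-2 ⊗ 10)) ⊕ ((6 ⊕ 0) ⊕ (-1 ⊗ 9))) = 0

Expand innermost to outermost. Recall ⊕ takes the minimum of its arguments and ⊗ takes their sum. Working out the expression (((6 ⊕ 9) ⊗ (-2 ⊗ 10)) ⊕ ((6 ⊕ 0) ⊕ (-1 ⊗ 9))) gives 0.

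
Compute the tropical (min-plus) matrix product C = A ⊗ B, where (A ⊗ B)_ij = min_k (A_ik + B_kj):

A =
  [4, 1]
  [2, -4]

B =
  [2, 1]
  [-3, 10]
A ⊗ B =
  [-2, 5]
  [-7, 3]

Apply the min-plus product entry-by-entry:
  C[0][0] = min over k of (A[0][0] + B[0][0] = 4 + 2 = 6, A[0][1] + B[1][0] = 1 + -3 = -2) = -2 (attained at k = 1)
  C[0][1] = min over k of (A[0][0] + B[0][1] = 4 + 1 = 5, A[0][1] + B[1][1] = 1 + 10 = 11) = 5 (attained at k = 0)
  C[1][0] = min over k of (A[1][0] + B[0][0] = 2 + 2 = 4, A[1][1] + B[1][0] = -4 + -3 = -7) = -7 (attained at k = 1)
  C[1][1] = min over k of (A[1][0] + B[0][1] = 2 + 1 = 3, A[1][1] + B[1][1] = -4 + 10 = 6) = 3 (attained at k = 0)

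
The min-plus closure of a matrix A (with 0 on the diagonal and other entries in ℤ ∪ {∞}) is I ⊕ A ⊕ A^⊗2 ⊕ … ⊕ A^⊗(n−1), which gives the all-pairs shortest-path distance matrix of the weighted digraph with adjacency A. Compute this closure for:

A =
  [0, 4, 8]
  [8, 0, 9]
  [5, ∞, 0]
Closure =
  [0, 4, 8]
  [8, 0, 9]
  [5, 9, 0]

This is the Floyd-Warshall all-pairs shortest-path computation. For each intermediate vertex k = 0, 1, …, 2, update dist[i][j] ← min(dist[i][j], dist[i][k] + dist[k][j]). The final matrix gives, for each (i, j), the minimum total weight of any directed path from i to j (possibly empty when i = j).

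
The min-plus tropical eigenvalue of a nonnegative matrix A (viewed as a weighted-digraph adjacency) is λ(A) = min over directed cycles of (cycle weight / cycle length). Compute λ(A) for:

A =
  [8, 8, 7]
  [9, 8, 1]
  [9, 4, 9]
λ(A) = 5/2

Enumerate directed cycles and compute their means (weight / length). Sample:
  cycle 0 → 0: weight = 8, length = 1, mean = 8/1 ≈ 8.000
  cycle 1 → 1: weight = 8, length = 1, mean = 8/1 ≈ 8.000
  cycle 2 → 2: weight = 9, length = 1, mean = 9/1 ≈ 9.000
  cycle 0 → 1 → 0: weight = 17, length = 2, mean = 17/2 ≈ 8.500
  cycle 0 → 2 → 0: weight = 16, length = 2, mean = 16/2 ≈ 8.000
  cycle 1 → 0 → 1: weight = 17, length = 2, mean = 17/2 ≈ 8.500
Minimum mean = 2.500, attained e.g. along the cycle 1 → 2 → 1 with weight 5 and length 2. So λ(A) = 5/2 = 5/2.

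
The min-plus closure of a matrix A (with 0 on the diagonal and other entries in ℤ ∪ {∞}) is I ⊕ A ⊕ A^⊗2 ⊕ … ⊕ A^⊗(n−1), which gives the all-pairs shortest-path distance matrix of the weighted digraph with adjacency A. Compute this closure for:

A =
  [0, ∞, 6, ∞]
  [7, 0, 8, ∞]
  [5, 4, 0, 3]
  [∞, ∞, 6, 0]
Closure =
  [0, 10, 6, 9]
  [7, 0, 8, 11]
  [5, 4, 0, 3]
  [11, 10, 6, 0]

This is the Floyd-Warshall all-pairs shortest-path computation. For each intermediate vertex k = 0, 1, …, 3, update dist[i][j] ← min(dist[i][j], dist[i][k] + dist[k][j]). The final matrix gives, for each (i, j), the minimum total weight of any directed path from i to j (possibly empty when i = j).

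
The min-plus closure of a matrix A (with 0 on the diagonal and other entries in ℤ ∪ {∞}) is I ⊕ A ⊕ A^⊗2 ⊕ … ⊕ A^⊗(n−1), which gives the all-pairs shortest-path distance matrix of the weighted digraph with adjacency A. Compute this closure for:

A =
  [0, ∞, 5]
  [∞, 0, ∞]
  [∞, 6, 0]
Closure =
  [0, 11, 5]
  [∞, 0, ∞]
  [∞, 6, 0]

This is the Floyd-Warshall all-pairs shortest-path computation. For each intermediate vertex k = 0, 1, …, 2, update dist[i][j] ← min(dist[i][j], dist[i][k] + dist[k][j]). The final matrix gives, for each (i, j), the minimum total weight of any directed path from i to j (possibly empty when i = j).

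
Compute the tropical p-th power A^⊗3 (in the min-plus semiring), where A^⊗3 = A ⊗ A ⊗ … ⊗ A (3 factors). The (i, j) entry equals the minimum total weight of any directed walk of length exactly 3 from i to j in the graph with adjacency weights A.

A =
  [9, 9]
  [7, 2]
A^⊗3 =
  [18, 13]
  [11, 6]

Each entry (A^⊗3)_ij equals the minimum over all length-3 walks i = v_0 → v_1 → … → v_3 = j of Σ_t A[v_t][v_{t+1}]. For example, for (i, j) = (0, 1) we minimise over 4 possible intermediate vertex sequences; the minimum is 13, attained along the walk 0 → 1 → 1 → 1.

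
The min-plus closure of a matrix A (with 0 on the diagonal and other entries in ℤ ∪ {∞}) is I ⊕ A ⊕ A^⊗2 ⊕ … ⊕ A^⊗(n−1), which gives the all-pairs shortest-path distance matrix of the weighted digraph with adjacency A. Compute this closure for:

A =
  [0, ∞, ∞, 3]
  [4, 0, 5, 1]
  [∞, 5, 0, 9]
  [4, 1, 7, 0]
Closure =
  [0, 4, 9, 3]
  [4, 0, 5, 1]
  [9, 5, 0, 6]
  [4, 1, 6, 0]

This is the Floyd-Warshall all-pairs shortest-path computation. For each intermediate vertex k = 0, 1, …, 3, update dist[i][j] ← min(dist[i][j], dist[i][k] + dist[k][j]). The final matrix gives, for each (i, j), the minimum total weight of any directed path from i to j (possibly empty when i = j).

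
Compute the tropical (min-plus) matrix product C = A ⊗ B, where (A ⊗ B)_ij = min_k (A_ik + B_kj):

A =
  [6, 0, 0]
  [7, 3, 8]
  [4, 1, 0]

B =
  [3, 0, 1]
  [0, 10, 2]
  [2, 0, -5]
A ⊗ B =
  [0, 0, -5]
  [3, 7, 3]
  [1, 0, -5]

Apply the min-plus product entry-by-entry:
  C[0][0] = min over k of (A[0][0] + B[0][0] = 6 + 3 = 9, A[0][1] + B[1][0] = 0 + 0 = 0, A[0][2] + B[2][0] = 0 + 2 = 2) = 0 (attained at k = 1)
  C[0][1] = min over k of (A[0][0] + B[0][1] = 6 + 0 = 6, A[0][1] + B[1][1] = 0 + 10 = 10, A[0][2] + B[2][1] = 0 + 0 = 0) = 0 (attained at k = 2)
  C[0][2] = min over k of (A[0][0] + B[0][2] = 6 + 1 = 7, A[0][1] + B[1][2] = 0 + 2 = 2, A[0][2] + B[2][2] = 0 + -5 = -5) = -5 (attained at k = 2)
  C[1][0] = min over k of (A[1][0] + B[0][0] = 7 + 3 = 10, A[1][1] + B[1][0] = 3 + 0 = 3, A[1][2] + B[2][0] = 8 + 2 = 10) = 3 (attained at k = 1)
  C[1][1] = min over k of (A[1][0] + B[0][1] = 7 + 0 = 7, A[1][1] + B[1][1] = 3 + 10 = 13, A[1][2] + B[2][1] = 8 + 0 = 8) = 7 (attained at k = 0)
  C[1][2] = min over k of (A[1][0] + B[0][2] = 7 + 1 = 8, A[1][1] + B[1][2] = 3 + 2 = 5, A[1][2] + B[2][2] = 8 + -5 = 3) = 3 (attained at k = 2)
  C[2][0] = min over k of (A[2][0] + B[0][0] = 4 + 3 = 7, A[2][1] + B[1][0] = 1 + 0 = 1, A[2][2] + B[2][0] = 0 + 2 = 2) = 1 (attained at k = 1)
  C[2][1] = min over k of (A[2][0] + B[0][1] = 4 + 0 = 4, A[2][1] + B[1][1] = 1 + 10 = 11, A[2][2] + B[2][1] = 0 + 0 = 0) = 0 (attained at k = 2)
  C[2][2] = min over k of (A[2][0] + B[0][2] = 4 + 1 = 5, A[2][1] + B[1][2] = 1 + 2 = 3, A[2][2] + B[2][2] = 0 + -5 = -5) = -5 (attained at k = 2)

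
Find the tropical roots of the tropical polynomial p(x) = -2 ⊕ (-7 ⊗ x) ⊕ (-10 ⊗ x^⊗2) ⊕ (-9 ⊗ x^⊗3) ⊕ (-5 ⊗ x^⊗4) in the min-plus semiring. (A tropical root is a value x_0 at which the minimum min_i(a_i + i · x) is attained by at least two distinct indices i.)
Roots: {-4, -1, 3, 5}

Each tropical root is a break point of the lower envelope of the lines y = a_i + i · x (there are 5 lines, with slopes 0, 1, ..., 4). Only the lines that attain the minimum somewhere contribute to roots; other lines are dominated. Here the surviving (envelope) indices are i = 4, i = 3, i = 2, i = 1, i = 0.
Intersections between consecutive envelope lines give the roots: for adjacent envelope indices i < j the intersection is x = (a_i − a_j) / (j − i). Reading off the sorted break points: {-4, -1, 3, 5}.
Verification: at each break x_0, at least two indices attain the minimum of min_i(a_i + i · x_0).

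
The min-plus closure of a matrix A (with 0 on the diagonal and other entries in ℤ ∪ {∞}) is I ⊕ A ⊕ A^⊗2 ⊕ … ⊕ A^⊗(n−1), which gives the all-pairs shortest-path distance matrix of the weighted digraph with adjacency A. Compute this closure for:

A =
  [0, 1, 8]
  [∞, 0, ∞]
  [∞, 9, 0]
Closure =
  [0, 1, 8]
  [∞, 0, ∞]
  [∞, 9, 0]

This is the Floyd-Warshall all-pairs shortest-path computation. For each intermediate vertex k = 0, 1, …, 2, update dist[i][j] ← min(dist[i][j], dist[i][k] + dist[k][j]). The final matrix gives, for each (i, j), the minimum total weight of any directed path from i to j (possibly empty when i = j).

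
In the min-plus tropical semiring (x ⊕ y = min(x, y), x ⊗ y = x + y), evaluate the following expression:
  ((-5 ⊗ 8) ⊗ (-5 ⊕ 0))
((-5 ⊗ 8) ⊗ (-5 ⊕ 0)) = -2

Expand innermost to outermost. Recall ⊕ takes the minimum of its arguments and ⊗ takes their sum. Working out the expression ((-5 ⊗ 8) ⊗ (-5 ⊕ 0)) gives -2.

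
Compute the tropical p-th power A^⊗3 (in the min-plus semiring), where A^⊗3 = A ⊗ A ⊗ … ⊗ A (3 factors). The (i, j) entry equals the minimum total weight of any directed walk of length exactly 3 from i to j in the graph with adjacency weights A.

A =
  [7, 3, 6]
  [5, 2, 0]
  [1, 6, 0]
A^⊗3 =
  [4, 7, 3]
  [1, 4, 0]
  [1, 4, 0]

Each entry (A^⊗3)_ij equals the minimum over all length-3 walks i = v_0 → v_1 → … → v_3 = j of Σ_t A[v_t][v_{t+1}]. For example, for (i, j) = (0, 2) we minimise over 9 possible intermediate vertex sequences; the minimum is 3, attained along the walk 0 → 1 → 2 → 2.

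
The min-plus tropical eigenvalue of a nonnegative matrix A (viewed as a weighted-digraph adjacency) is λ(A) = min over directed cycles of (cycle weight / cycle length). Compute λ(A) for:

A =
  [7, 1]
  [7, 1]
λ(A) = 1

Enumerate directed cycles and compute their means (weight / length). Sample:
  cycle 0 → 0: weight = 7, length = 1, mean = 7/1 ≈ 7.000
  cycle 1 → 1: weight = 1, length = 1, mean = 1/1 ≈ 1.000
  cycle 0 → 1 → 0: weight = 8, length = 2, mean = 8/2 ≈ 4.000
  cycle 1 → 0 → 1: weight = 8, length = 2, mean = 8/2 ≈ 4.000
Minimum mean = 1.000, attained e.g. along the cycle 1 → 1 with weight 1 and length 1. So λ(A) = 1/1 = 1.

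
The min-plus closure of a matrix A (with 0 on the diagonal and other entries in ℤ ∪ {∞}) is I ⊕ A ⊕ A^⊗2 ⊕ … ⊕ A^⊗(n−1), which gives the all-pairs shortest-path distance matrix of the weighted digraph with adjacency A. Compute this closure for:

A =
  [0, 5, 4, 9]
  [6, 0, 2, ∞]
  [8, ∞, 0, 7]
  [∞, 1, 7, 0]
Closure =
  [0, 5, 4, 9]
  [6, 0, 2, 9]
  [8, 8, 0, 7]
  [7, 1, 3, 0]

This is the Floyd-Warshall all-pairs shortest-path computation. For each intermediate vertex k = 0, 1, …, 3, update dist[i][j] ← min(dist[i][j], dist[i][k] + dist[k][j]). The final matrix gives, for each (i, j), the minimum total weight of any directed path from i to j (possibly empty when i = j).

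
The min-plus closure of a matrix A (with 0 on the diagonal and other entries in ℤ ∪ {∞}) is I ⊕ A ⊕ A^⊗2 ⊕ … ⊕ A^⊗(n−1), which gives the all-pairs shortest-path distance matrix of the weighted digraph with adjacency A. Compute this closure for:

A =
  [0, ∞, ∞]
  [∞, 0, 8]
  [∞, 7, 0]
Closure =
  [0, ∞, ∞]
  [∞, 0, 8]
  [∞, 7, 0]

This is the Floyd-Warshall all-pairs shortest-path computation. For each intermediate vertex k = 0, 1, …, 2, update dist[i][j] ← min(dist[i][j], dist[i][k] + dist[k][j]). The final matrix gives, for each (i, j), the minimum total weight of any directed path from i to j (possibly empty when i = j).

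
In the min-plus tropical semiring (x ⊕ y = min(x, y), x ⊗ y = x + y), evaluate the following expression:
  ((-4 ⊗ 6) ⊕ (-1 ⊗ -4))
((-4 ⊗ 6) ⊕ (-1 ⊗ -4)) = -5

Expand innermost to outermost. Recall ⊕ takes the minimum of its arguments and ⊗ takes their sum. Working out the expression ((-4 ⊗ 6) ⊕ (-1 ⊗ -4)) gives -5.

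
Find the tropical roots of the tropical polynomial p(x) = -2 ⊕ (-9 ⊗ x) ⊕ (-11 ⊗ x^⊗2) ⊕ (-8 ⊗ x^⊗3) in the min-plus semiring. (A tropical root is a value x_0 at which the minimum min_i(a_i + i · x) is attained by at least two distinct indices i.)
Roots: {-3, 2, 7}

Each tropical root is a break point of the lower envelope of the lines y = a_i + i · x (there are 4 lines, with slopes 0, 1, ..., 3). Only the lines that attain the minimum somewhere contribute to roots; other lines are dominated. Here the surviving (envelope) indices are i = 3, i = 2, i = 1, i = 0.
Intersections between consecutive envelope lines give the roots: for adjacent envelope indices i < j the intersection is x = (a_i − a_j) / (j − i). Reading off the sorted break points: {-3, 2, 7}.
Verification: at each break x_0, at least two indices attain the minimum of min_i(a_i + i · x_0).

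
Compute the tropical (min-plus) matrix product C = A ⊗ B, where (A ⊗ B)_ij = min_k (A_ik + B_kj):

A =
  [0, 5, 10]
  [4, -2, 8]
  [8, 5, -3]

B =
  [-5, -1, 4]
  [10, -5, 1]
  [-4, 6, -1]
A ⊗ B =
  [-5, -1, 4]
  [-1, -7, -1]
  [-7, 0, -4]

Apply the min-plus product entry-by-entry:
  C[0][0] = min over k of (A[0][0] + B[0][0] = 0 + -5 = -5, A[0][1] + B[1][0] = 5 + 10 = 15, A[0][2] + B[2][0] = 10 + -4 = 6) = -5 (attained at k = 0)
  C[0][1] = min over k of (A[0][0] + B[0][1] = 0 + -1 = -1, A[0][1] + B[1][1] = 5 + -5 = 0, A[0][2] + B[2][1] = 10 + 6 = 16) = -1 (attained at k = 0)
  C[0][2] = min over k of (A[0][0] + B[0][2] = 0 + 4 = 4, A[0][1] + B[1][2] = 5 + 1 = 6, A[0][2] + B[2][2] = 10 + -1 = 9) = 4 (attained at k = 0)
  C[1][0] = min over k of (A[1][0] + B[0][0] = 4 + -5 = -1, A[1][1] + B[1][0] = -2 + 10 = 8, A[1][2] + B[2][0] = 8 + -4 = 4) = -1 (attained at k = 0)
  C[1][1] = min over k of (A[1][0] + B[0][1] = 4 + -1 = 3, A[1][1] + B[1][1] = -2 + -5 = -7, A[1][2] + B[2][1] = 8 + 6 = 14) = -7 (attained at k = 1)
  C[1][2] = min over k of (A[1][0] + B[0][2] = 4 + 4 = 8, A[1][1] + B[1][2] = -2 + 1 = -1, A[1][2] + B[2][2] = 8 + -1 = 7) = -1 (attained at k = 1)
  C[2][0] = min over k of (A[2][0] + B[0][0] = 8 + -5 = 3, A[2][1] + B[1][0] = 5 + 10 = 15, A[2][2] + B[2][0] = -3 + -4 = -7) = -7 (attained at k = 2)
  C[2][1] = min over k of (A[2][0] + B[0][1] = 8 + -1 = 7, A[2][1] + B[1][1] = 5 + -5 = 0, A[2][2] + B[2][1] = -3 + 6 = 3) = 0 (attained at k = 1)
  C[2][2] = min over k of (A[2][0] + B[0][2] = 8 + 4 = 12, A[2][1] + B[1][2] = 5 + 1 = 6, A[2][2] + B[2][2] = -3 + -1 = -4) = -4 (attained at k = 2)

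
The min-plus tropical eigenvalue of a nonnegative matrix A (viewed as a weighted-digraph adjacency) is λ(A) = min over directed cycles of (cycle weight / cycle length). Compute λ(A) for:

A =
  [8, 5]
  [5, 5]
λ(A) = 5

Enumerate directed cycles and compute their means (weight / length). Sample:
  cycle 0 → 0: weight = 8, length = 1, mean = 8/1 ≈ 8.000
  cycle 1 → 1: weight = 5, length = 1, mean = 5/1 ≈ 5.000
  cycle 0 → 1 → 0: weight = 10, length = 2, mean = 10/2 ≈ 5.000
  cycle 1 → 0 → 1: weight = 10, length = 2, mean = 10/2 ≈ 5.000
Minimum mean = 5.000, attained e.g. along the cycle 1 → 1 with weight 5 and length 1. So λ(A) = 5/1 = 5.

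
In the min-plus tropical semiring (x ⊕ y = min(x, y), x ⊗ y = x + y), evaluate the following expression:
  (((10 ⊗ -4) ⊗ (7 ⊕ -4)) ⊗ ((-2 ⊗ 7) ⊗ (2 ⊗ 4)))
(((10 ⊗ -4) ⊗ (7 ⊕ -4)) ⊗ ((-2 ⊗ 7) ⊗ (2 ⊗ 4))) = 13

Expand innermost to outermost. Recall ⊕ takes the minimum of its arguments and ⊗ takes their sum. Working out the expression (((10 ⊗ -4) ⊗ (7 ⊕ -4)) ⊗ ((-2 ⊗ 7) ⊗ (2 ⊗ 4))) gives 13.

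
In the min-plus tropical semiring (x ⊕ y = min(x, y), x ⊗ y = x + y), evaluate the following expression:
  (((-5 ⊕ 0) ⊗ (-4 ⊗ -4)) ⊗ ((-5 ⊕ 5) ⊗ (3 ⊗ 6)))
(((-5 ⊕ 0) ⊗ (-4 ⊗ -4)) ⊗ ((-5 ⊕ 5) ⊗ (3 ⊗ 6))) = -9

Expand innermost to outermost. Recall ⊕ takes the minimum of its arguments and ⊗ takes their sum. Working out the expression (((-5 ⊕ 0) ⊗ (-4 ⊗ -4)) ⊗ ((-5 ⊕ 5) ⊗ (3 ⊗ 6))) gives -9.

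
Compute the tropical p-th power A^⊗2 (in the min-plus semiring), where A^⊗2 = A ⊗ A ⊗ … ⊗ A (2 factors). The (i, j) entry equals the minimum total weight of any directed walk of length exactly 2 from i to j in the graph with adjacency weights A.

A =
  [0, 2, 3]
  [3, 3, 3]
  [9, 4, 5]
A^⊗2 =
  [0, 2, 3]
  [3, 5, 6]
  [7, 7, 7]

Each entry (A^⊗2)_ij equals the minimum over all length-2 walks i = v_0 → v_1 → … → v_2 = j of Σ_t A[v_t][v_{t+1}]. For example, for (i, j) = (0, 2) we minimise over 3 possible intermediate vertex sequences; the minimum is 3, attained along the walk 0 → 0 → 2.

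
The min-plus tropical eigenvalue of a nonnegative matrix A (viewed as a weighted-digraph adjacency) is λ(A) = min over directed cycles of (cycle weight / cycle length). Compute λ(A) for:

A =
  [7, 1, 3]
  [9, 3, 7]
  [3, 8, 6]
λ(A) = 3

Enumerate directed cycles and compute their means (weight / length). Sample:
  cycle 0 → 0: weight = 7, length = 1, mean = 7/1 ≈ 7.000
  cycle 1 → 1: weight = 3, length = 1, mean = 3/1 ≈ 3.000
  cycle 2 → 2: weight = 6, length = 1, mean = 6/1 ≈ 6.000
  cycle 0 → 1 → 0: weight = 10, length = 2, mean = 10/2 ≈ 5.000
  cycle 0 → 2 → 0: weight = 6, length = 2, mean = 6/2 ≈ 3.000
  cycle 1 → 0 → 1: weight = 10, length = 2, mean = 10/2 ≈ 5.000
Minimum mean = 3.000, attained e.g. along the cycle 1 → 1 with weight 3 and length 1. So λ(A) = 3/1 = 3.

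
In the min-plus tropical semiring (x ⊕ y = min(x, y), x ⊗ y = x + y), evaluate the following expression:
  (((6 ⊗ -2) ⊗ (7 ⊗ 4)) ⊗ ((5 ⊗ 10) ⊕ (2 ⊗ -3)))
(((6 ⊗ -2) ⊗ (7 ⊗ 4)) ⊗ ((5 ⊗ 10) ⊕ (2 ⊗ -3))) = 14

Expand innermost to outermost. Recall ⊕ takes the minimum of its arguments and ⊗ takes their sum. Working out the expression (((6 ⊗ -2) ⊗ (7 ⊗ 4)) ⊗ ((5 ⊗ 10) ⊕ (2 ⊗ -3))) gives 14.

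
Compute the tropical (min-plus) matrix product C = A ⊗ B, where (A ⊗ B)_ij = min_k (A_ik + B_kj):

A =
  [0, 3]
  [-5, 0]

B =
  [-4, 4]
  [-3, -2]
A ⊗ B =
  [-4, 1]
  [-9, -2]

Apply the min-plus product entry-by-entry:
  C[0][0] = min over k of (A[0][0] + B[0][0] = 0 + -4 = -4, A[0][1] + B[1][0] = 3 + -3 = 0) = -4 (attained at k = 0)
  C[0][1] = min over k of (A[0][0] + B[0][1] = 0 + 4 = 4, A[0][1] + B[1][1] = 3 + -2 = 1) = 1 (attained at k = 1)
  C[1][0] = min over k of (A[1][0] + B[0][0] = -5 + -4 = -9, A[1][1] + B[1][0] = 0 + -3 = -3) = -9 (attained at k = 0)
  C[1][1] = min over k of (A[1][0] + B[0][1] = -5 + 4 = -1, A[1][1] + B[1][1] = 0 + -2 = -2) = -2 (attained at k = 1)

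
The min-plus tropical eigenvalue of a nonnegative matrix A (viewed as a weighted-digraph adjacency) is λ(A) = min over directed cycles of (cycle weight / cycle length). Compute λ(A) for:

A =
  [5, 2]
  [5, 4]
λ(A) = 7/2

Enumerate directed cycles and compute their means (weight / length). Sample:
  cycle 0 → 0: weight = 5, length = 1, mean = 5/1 ≈ 5.000
  cycle 1 → 1: weight = 4, length = 1, mean = 4/1 ≈ 4.000
  cycle 0 → 1 → 0: weight = 7, length = 2, mean = 7/2 ≈ 3.500
  cycle 1 → 0 → 1: weight = 7, length = 2, mean = 7/2 ≈ 3.500
Minimum mean = 3.500, attained e.g. along the cycle 0 → 1 → 0 with weight 7 and length 2. So λ(A) = 7/2 = 7/2.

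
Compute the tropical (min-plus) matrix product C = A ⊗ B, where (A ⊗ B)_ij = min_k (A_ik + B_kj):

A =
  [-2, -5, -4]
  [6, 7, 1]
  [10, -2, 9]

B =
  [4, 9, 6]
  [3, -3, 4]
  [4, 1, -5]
A ⊗ B =
  [-2, -8, -9]
  [5, 2, -4]
  [1, -5, 2]

Apply the min-plus product entry-by-entry:
  C[0][0] = min over k of (A[0][0] + B[0][0] = -2 + 4 = 2, A[0][1] + B[1][0] = -5 + 3 = -2, A[0][2] + B[2][0] = -4 + 4 = 0) = -2 (attained at k = 1)
  C[0][1] = min over k of (A[0][0] + B[0][1] = -2 + 9 = 7, A[0][1] + B[1][1] = -5 + -3 = -8, A[0][2] + B[2][1] = -4 + 1 = -3) = -8 (attained at k = 1)
  C[0][2] = min over k of (A[0][0] + B[0][2] = -2 + 6 = 4, A[0][1] + B[1][2] = -5 + 4 = -1, A[0][2] + B[2][2] = -4 + -5 = -9) = -9 (attained at k = 2)
  C[1][0] = min over k of (A[1][0] + B[0][0] = 6 + 4 = 10, A[1][1] + B[1][0] = 7 + 3 = 10, A[1][2] + B[2][0] = 1 + 4 = 5) = 5 (attained at k = 2)
  C[1][1] = min over k of (A[1][0] + B[0][1] = 6 + 9 = 15, A[1][1] + B[1][1] = 7 + -3 = 4, A[1][2] + B[2][1] = 1 + 1 = 2) = 2 (attained at k = 2)
  C[1][2] = min over k of (A[1][0] + B[0][2] = 6 + 6 = 12, A[1][1] + B[1][2] = 7 + 4 = 11, A[1][2] + B[2][2] = 1 + -5 = -4) = -4 (attained at k = 2)
  C[2][0] = min over k of (A[2][0] + B[0][0] = 10 + 4 = 14, A[2][1] + B[1][0] = -2 + 3 = 1, A[2][2] + B[2][0] = 9 + 4 = 13) = 1 (attained at k = 1)
  C[2][1] = min over k of (A[2][0] + B[0][1] = 10 + 9 = 19, A[2][1] + B[1][1] = -2 + -3 = -5, A[2][2] + B[2][1] = 9 + 1 = 10) = -5 (attained at k = 1)
  C[2][2] = min over k of (A[2][0] + B[0][2] = 10 + 6 = 16, A[2][1] + B[1][2] = -2 + 4 = 2, A[2][2] + B[2][2] = 9 + -5 = 4) = 2 (attained at k = 1)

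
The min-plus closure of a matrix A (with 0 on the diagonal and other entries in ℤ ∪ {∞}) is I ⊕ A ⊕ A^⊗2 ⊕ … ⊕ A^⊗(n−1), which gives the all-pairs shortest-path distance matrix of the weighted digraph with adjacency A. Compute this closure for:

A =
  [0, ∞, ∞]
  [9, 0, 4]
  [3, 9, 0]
Closure =
  [0, ∞, ∞]
  [7, 0, 4]
  [3, 9, 0]

This is the Floyd-Warshall all-pairs shortest-path computation. For each intermediate vertex k = 0, 1, …, 2, update dist[i][j] ← min(dist[i][j], dist[i][k] + dist[k][j]). The final matrix gives, for each (i, j), the minimum total weight of any directed path from i to j (possibly empty when i = j).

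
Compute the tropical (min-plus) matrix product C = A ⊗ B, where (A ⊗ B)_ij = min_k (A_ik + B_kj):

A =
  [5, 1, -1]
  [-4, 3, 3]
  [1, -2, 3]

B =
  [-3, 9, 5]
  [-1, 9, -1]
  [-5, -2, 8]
A ⊗ B =
  [-6, -3, 0]
  [-7, 1, 1]
  [-3, 1, -3]

Apply the min-plus product entry-by-entry:
  C[0][0] = min over k of (A[0][0] + B[0][0] = 5 + -3 = 2, A[0][1] + B[1][0] = 1 + -1 = 0, A[0][2] + B[2][0] = -1 + -5 = -6) = -6 (attained at k = 2)
  C[0][1] = min over k of (A[0][0] + B[0][1] = 5 + 9 = 14, A[0][1] + B[1][1] = 1 + 9 = 10, A[0][2] + B[2][1] = -1 + -2 = -3) = -3 (attained at k = 2)
  C[0][2] = min over k of (A[0][0] + B[0][2] = 5 + 5 = 10, A[0][1] + B[1][2] = 1 + -1 = 0, A[0][2] + B[2][2] = -1 + 8 = 7) = 0 (attained at k = 1)
  C[1][0] = min over k of (A[1][0] + B[0][0] = -4 + -3 = -7, A[1][1] + B[1][0] = 3 + -1 = 2, A[1][2] + B[2][0] = 3 + -5 = -2) = -7 (attained at k = 0)
  C[1][1] = min over k of (A[1][0] + B[0][1] = -4 + 9 = 5, A[1][1] + B[1][1] = 3 + 9 = 12, A[1][2] + B[2][1] = 3 + -2 = 1) = 1 (attained at k = 2)
  C[1][2] = min over k of (A[1][0] + B[0][2] = -4 + 5 = 1, A[1][1] + B[1][2] = 3 + -1 = 2, A[1][2] + B[2][2] = 3 + 8 = 11) = 1 (attained at k = 0)
  C[2][0] = min over k of (A[2][0] + B[0][0] = 1 + -3 = -2, A[2][1] + B[1][0] = -2 + -1 = -3, A[2][2] + B[2][0] = 3 + -5 = -2) = -3 (attained at k = 1)
  C[2][1] = min over k of (A[2][0] + B[0][1] = 1 + 9 = 10, A[2][1] + B[1][1] = -2 + 9 = 7, A[2][2] + B[2][1] = 3 + -2 = 1) = 1 (attained at k = 2)
  C[2][2] = min over k of (A[2][0] + B[0][2] = 1 + 5 = 6, A[2][1] + B[1][2] = -2 + -1 = -3, A[2][2] + B[2][2] = 3 + 8 = 11) = -3 (attained at k = 1)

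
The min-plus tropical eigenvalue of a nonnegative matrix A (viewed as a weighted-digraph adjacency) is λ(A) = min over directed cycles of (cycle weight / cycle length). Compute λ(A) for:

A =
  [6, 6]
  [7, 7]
λ(A) = 6

Enumerate directed cycles and compute their means (weight / length). Sample:
  cycle 0 → 0: weight = 6, length = 1, mean = 6/1 ≈ 6.000
  cycle 1 → 1: weight = 7, length = 1, mean = 7/1 ≈ 7.000
  cycle 0 → 1 → 0: weight = 13, length = 2, mean = 13/2 ≈ 6.500
  cycle 1 → 0 → 1: weight = 13, length = 2, mean = 13/2 ≈ 6.500
Minimum mean = 6.000, attained e.g. along the cycle 0 → 0 with weight 6 and length 1. So λ(A) = 6/1 = 6.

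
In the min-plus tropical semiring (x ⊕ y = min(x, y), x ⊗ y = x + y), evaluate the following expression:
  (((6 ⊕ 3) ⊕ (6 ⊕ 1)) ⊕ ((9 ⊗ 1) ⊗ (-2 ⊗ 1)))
(((6 ⊕ 3) ⊕ (6 ⊕ 1)) ⊕ ((9 ⊗ 1) ⊗ (-2 ⊗ 1))) = 1

Expand innermost to outermost. Recall ⊕ takes the minimum of its arguments and ⊗ takes their sum. Working out the expression (((6 ⊕ 3) ⊕ (6 ⊕ 1)) ⊕ ((9 ⊗ 1) ⊗ (-2 ⊗ 1))) gives 1.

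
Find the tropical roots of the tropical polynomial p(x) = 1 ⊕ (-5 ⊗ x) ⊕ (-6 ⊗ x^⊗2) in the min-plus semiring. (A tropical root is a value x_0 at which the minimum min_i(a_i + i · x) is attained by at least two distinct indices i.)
Roots: {1, 6}

Each tropical root is a break point of the lower envelope of the lines y = a_i + i · x (there are 3 lines, with slopes 0, 1, ..., 2). Only the lines that attain the minimum somewhere contribute to roots; other lines are dominated. Here the surviving (envelope) indices are i = 2, i = 1, i = 0.
Intersections between consecutive envelope lines give the roots: for adjacent envelope indices i < j the intersection is x = (a_i − a_j) / (j − i). Reading off the sorted break points: {1, 6}.
Verification: at each break x_0, at least two indices attain the minimum of min_i(a_i + i · x_0).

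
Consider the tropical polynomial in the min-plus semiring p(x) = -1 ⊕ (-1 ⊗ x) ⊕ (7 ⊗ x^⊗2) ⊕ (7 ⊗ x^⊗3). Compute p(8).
p(8) = -1

A tropical monomial a ⊗ x^⊗i evaluates to a + i · x. Evaluating each term at x = 8:
  Term 0 contributes -1 + 0 · 8 = -1
  Term 1 contributes -1 + 1 · 8 = 7
  Term 2 contributes 7 + 2 · 8 = 23
  Term 3 contributes 7 + 3 · 8 = 31
p(8) = ⊕ of these = min[-1, 7, 23, 31] = -1.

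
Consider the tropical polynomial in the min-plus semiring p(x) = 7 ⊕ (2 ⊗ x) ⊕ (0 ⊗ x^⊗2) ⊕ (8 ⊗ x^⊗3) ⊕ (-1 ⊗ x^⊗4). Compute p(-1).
p(-1) = -5

A tropical monomial a ⊗ x^⊗i evaluates to a + i · x. Evaluating each term at x = -1:
  Term 0 contributes 7 + 0 · -1 = 7
  Term 1 contributes 2 + 1 · -1 = 1
  Term 2 contributes 0 + 2 · -1 = -2
  Term 3 contributes 8 + 3 · -1 = 5
  Term 4 contributes -1 + 4 · -1 = -5
p(-1) = ⊕ of these = min[7, 1, -2, 5, -5] = -5.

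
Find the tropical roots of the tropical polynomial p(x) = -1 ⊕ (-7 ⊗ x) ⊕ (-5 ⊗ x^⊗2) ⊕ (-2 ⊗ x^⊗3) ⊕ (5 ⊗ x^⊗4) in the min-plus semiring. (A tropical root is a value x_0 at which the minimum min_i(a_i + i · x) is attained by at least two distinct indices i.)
Roots: {-7, -3, -2, 6}

Each tropical root is a break point of the lower envelope of the lines y = a_i + i · x (there are 5 lines, with slopes 0, 1, ..., 4). Only the lines that attain the minimum somewhere contribute to roots; other lines are dominated. Here the surviving (envelope) indices are i = 4, i = 3, i = 2, i = 1, i = 0.
Intersections between consecutive envelope lines give the roots: for adjacent envelope indices i < j the intersection is x = (a_i − a_j) / (j − i). Reading off the sorted break points: {-7, -3, -2, 6}.
Verification: at each break x_0, at least two indices attain the minimum of min_i(a_i + i · x_0).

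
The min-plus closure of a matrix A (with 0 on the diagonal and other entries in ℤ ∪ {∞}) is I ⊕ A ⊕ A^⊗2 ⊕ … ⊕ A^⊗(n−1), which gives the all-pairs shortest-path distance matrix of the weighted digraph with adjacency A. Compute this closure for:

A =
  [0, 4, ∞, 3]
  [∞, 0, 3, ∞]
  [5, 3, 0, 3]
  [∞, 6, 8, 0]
Closure =
  [0, 4, 7, 3]
  [8, 0, 3, 6]
  [5, 3, 0, 3]
  [13, 6, 8, 0]

This is the Floyd-Warshall all-pairs shortest-path computation. For each intermediate vertex k = 0, 1, …, 3, update dist[i][j] ← min(dist[i][j], dist[i][k] + dist[k][j]). The final matrix gives, for each (i, j), the minimum total weight of any directed path from i to j (possibly empty when i = j).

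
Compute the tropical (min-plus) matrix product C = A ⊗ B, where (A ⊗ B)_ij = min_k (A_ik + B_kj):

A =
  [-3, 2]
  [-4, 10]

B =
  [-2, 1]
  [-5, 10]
A ⊗ B =
  [-5, -2]
  [-6, -3]

Apply the min-plus product entry-by-entry:
  C[0][0] = min over k of (A[0][0] + B[0][0] = -3 + -2 = -5, A[0][1] + B[1][0] = 2 + -5 = -3) = -5 (attained at k = 0)
  C[0][1] = min over k of (A[0][0] + B[0][1] = -3 + 1 = -2, A[0][1] + B[1][1] = 2 + 10 = 12) = -2 (attained at k = 0)
  C[1][0] = min over k of (A[1][0] + B[0][0] = -4 + -2 = -6, A[1][1] + B[1][0] = 10 + -5 = 5) = -6 (attained at k = 0)
  C[1][1] = min over k of (A[1][0] + B[0][1] = -4 + 1 = -3, A[1][1] + B[1][1] = 10 + 10 = 20) = -3 (attained at k = 0)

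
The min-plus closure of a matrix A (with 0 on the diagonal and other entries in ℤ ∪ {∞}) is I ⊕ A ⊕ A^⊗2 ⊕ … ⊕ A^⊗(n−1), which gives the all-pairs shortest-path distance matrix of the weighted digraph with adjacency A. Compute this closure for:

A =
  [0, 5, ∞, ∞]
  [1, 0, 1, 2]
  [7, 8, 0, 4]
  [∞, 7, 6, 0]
Closure =
  [0, 5, 6, 7]
  [1, 0, 1, 2]
  [7, 8, 0, 4]
  [8, 7, 6, 0]

This is the Floyd-Warshall all-pairs shortest-path computation. For each intermediate vertex k = 0, 1, …, 3, update dist[i][j] ← min(dist[i][j], dist[i][k] + dist[k][j]). The final matrix gives, for each (i, j), the minimum total weight of any directed path from i to j (possibly empty when i = j).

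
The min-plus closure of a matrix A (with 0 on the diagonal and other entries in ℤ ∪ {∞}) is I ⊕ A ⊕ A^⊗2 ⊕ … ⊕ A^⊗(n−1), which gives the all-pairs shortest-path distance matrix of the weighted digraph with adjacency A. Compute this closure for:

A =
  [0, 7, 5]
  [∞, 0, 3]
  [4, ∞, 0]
Closure =
  [0, 7, 5]
  [7, 0, 3]
  [4, 11, 0]

This is the Floyd-Warshall all-pairs shortest-path computation. For each intermediate vertex k = 0, 1, …, 2, update dist[i][j] ← min(dist[i][j], dist[i][k] + dist[k][j]). The final matrix gives, for each (i, j), the minimum total weight of any directed path from i to j (possibly empty when i = j).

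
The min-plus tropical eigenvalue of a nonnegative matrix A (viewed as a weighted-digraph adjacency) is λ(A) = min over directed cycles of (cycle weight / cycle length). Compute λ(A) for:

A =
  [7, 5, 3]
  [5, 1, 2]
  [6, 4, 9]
λ(A) = 1

Enumerate directed cycles and compute their means (weight / length). Sample:
  cycle 0 → 0: weight = 7, length = 1, mean = 7/1 ≈ 7.000
  cycle 1 → 1: weight = 1, length = 1, mean = 1/1 ≈ 1.000
  cycle 2 → 2: weight = 9, length = 1, mean = 9/1 ≈ 9.000
  cycle 0 → 1 → 0: weight = 10, length = 2, mean = 10/2 ≈ 5.000
  cycle 0 → 2 → 0: weight = 9, length = 2, mean = 9/2 ≈ 4.500
  cycle 1 → 0 → 1: weight = 10, length = 2, mean = 10/2 ≈ 5.000
Minimum mean = 1.000, attained e.g. along the cycle 1 → 1 with weight 1 and length 1. So λ(A) = 1/1 = 1.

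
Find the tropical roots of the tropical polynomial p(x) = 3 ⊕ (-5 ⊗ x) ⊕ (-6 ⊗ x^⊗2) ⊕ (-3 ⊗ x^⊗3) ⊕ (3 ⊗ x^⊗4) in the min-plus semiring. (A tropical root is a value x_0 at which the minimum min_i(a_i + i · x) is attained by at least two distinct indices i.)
Roots: {-6, -3, 1, 8}

Each tropical root is a break point of the lower envelope of the lines y = a_i + i · x (there are 5 lines, with slopes 0, 1, ..., 4). Only the lines that attain the minimum somewhere contribute to roots; other lines are dominated. Here the surviving (envelope) indices are i = 4, i = 3, i = 2, i = 1, i = 0.
Intersections between consecutive envelope lines give the roots: for adjacent envelope indices i < j the intersection is x = (a_i − a_j) / (j − i). Reading off the sorted break points: {-6, -3, 1, 8}.
Verification: at each break x_0, at least two indices attain the minimum of min_i(a_i + i · x_0).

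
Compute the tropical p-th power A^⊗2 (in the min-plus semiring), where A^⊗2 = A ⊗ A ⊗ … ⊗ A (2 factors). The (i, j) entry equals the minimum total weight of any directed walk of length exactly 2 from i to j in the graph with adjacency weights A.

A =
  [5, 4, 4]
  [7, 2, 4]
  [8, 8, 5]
A^⊗2 =
  [10, 6, 8]
  [9, 4, 6]
  [13, 10, 10]

Each entry (A^⊗2)_ij equals the minimum over all length-2 walks i = v_0 → v_1 → … → v_2 = j of Σ_t A[v_t][v_{t+1}]. For example, for (i, j) = (0, 2) we minimise over 3 possible intermediate vertex sequences; the minimum is 8, attained along the walk 0 → 1 → 2.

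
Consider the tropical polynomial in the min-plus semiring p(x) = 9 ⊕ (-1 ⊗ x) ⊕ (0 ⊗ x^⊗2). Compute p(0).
p(0) = -1

A tropical monomial a ⊗ x^⊗i evaluates to a + i · x. Evaluating each term at x = 0:
  Term 0 contributes 9 + 0 · 0 = 9
  Term 1 contributes -1 + 1 · 0 = -1
  Term 2 contributes 0 + 2 · 0 = 0
p(0) = ⊕ of these = min[9, -1, 0] = -1.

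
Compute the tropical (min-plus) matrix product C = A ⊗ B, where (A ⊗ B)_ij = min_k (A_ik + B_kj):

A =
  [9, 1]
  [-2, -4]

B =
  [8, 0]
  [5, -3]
A ⊗ B =
  [6, -2]
  [1, -7]

Apply the min-plus product entry-by-entry:
  C[0][0] = min over k of (A[0][0] + B[0][0] = 9 + 8 = 17, A[0][1] + B[1][0] = 1 + 5 = 6) = 6 (attained at k = 1)
  C[0][1] = min over k of (A[0][0] + B[0][1] = 9 + 0 = 9, A[0][1] + B[1][1] = 1 + -3 = -2) = -2 (attained at k = 1)
  C[1][0] = min over k of (A[1][0] + B[0][0] = -2 + 8 = 6, A[1][1] + B[1][0] = -4 + 5 = 1) = 1 (attained at k = 1)
  C[1][1] = min over k of (A[1][0] + B[0][1] = -2 + 0 = -2, A[1][1] + B[1][1] = -4 + -3 = -7) = -7 (attained at k = 1)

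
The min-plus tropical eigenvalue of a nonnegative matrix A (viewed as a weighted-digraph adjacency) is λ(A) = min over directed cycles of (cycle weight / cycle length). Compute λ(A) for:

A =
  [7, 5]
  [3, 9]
λ(A) = 4

Enumerate directed cycles and compute their means (weight / length). Sample:
  cycle 0 → 0: weight = 7, length = 1, mean = 7/1 ≈ 7.000
  cycle 1 → 1: weight = 9, length = 1, mean = 9/1 ≈ 9.000
  cycle 0 → 1 → 0: weight = 8, length = 2, mean = 8/2 ≈ 4.000
  cycle 1 → 0 → 1: weight = 8, length = 2, mean = 8/2 ≈ 4.000
Minimum mean = 4.000, attained e.g. along the cycle 0 → 1 → 0 with weight 8 and length 2. So λ(A) = 8/2 = 4.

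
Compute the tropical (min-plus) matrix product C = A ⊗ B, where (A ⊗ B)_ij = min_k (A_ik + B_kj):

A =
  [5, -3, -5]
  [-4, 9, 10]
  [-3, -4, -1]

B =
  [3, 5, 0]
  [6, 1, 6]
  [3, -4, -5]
A ⊗ B =
  [-2, -9, -10]
  [-1, 1, -4]
  [0, -5, -6]

Apply the min-plus product entry-by-entry:
  C[0][0] = min over k of (A[0][0] + B[0][0] = 5 + 3 = 8, A[0][1] + B[1][0] = -3 + 6 = 3, A[0][2] + B[2][0] = -5 + 3 = -2) = -2 (attained at k = 2)
  C[0][1] = min over k of (A[0][0] + B[0][1] = 5 + 5 = 10, A[0][1] + B[1][1] = -3 + 1 = -2, A[0][2] + B[2][1] = -5 + -4 = -9) = -9 (attained at k = 2)
  C[0][2] = min over k of (A[0][0] + B[0][2] = 5 + 0 = 5, A[0][1] + B[1][2] = -3 + 6 = 3, A[0][2] + B[2][2] = -5 + -5 = -10) = -10 (attained at k = 2)
  C[1][0] = min over k of (A[1][0] + B[0][0] = -4 + 3 = -1, A[1][1] + B[1][0] = 9 + 6 = 15, A[1][2] + B[2][0] = 10 + 3 = 13) = -1 (attained at k = 0)
  C[1][1] = min over k of (A[1][0] + B[0][1] = -4 + 5 = 1, A[1][1] + B[1][1] = 9 + 1 = 10, A[1][2] + B[2][1] = 10 + -4 = 6) = 1 (attained at k = 0)
  C[1][2] = min over k of (A[1][0] + B[0][2] = -4 + 0 = -4, A[1][1] + B[1][2] = 9 + 6 = 15, A[1][2] + B[2][2] = 10 + -5 = 5) = -4 (attained at k = 0)
  C[2][0] = min over k of (A[2][0] + B[0][0] = -3 + 3 = 0, A[2][1] + B[1][0] = -4 + 6 = 2, A[2][2] + B[2][0] = -1 + 3 = 2) = 0 (attained at k = 0)
  C[2][1] = min over k of (A[2][0] + B[0][1] = -3 + 5 = 2, A[2][1] + B[1][1] = -4 + 1 = -3, A[2][2] + B[2][1] = -1 + -4 = -5) = -5 (attained at k = 2)
  C[2][2] = min over k of (A[2][0] + B[0][2] = -3 + 0 = -3, A[2][1] + B[1][2] = -4 + 6 = 2, A[2][2] + B[2][2] = -1 + -5 = -6) = -6 (attained at k = 2)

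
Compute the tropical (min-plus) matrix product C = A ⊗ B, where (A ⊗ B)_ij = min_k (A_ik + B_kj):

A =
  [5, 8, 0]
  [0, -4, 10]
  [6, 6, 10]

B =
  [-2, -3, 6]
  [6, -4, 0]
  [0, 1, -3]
A ⊗ B =
  [0, 1, -3]
  [-2, -8, -4]
  [4, 2, 6]

Apply the min-plus product entry-by-entry:
  C[0][0] = min over k of (A[0][0] + B[0][0] = 5 + -2 = 3, A[0][1] + B[1][0] = 8 + 6 = 14, A[0][2] + B[2][0] = 0 + 0 = 0) = 0 (attained at k = 2)
  C[0][1] = min over k of (A[0][0] + B[0][1] = 5 + -3 = 2, A[0][1] + B[1][1] = 8 + -4 = 4, A[0][2] + B[2][1] = 0 + 1 = 1) = 1 (attained at k = 2)
  C[0][2] = min over k of (A[0][0] + B[0][2] = 5 + 6 = 11, A[0][1] + B[1][2] = 8 + 0 = 8, A[0][2] + B[2][2] = 0 + -3 = -3) = -3 (attained at k = 2)
  C[1][0] = min over k of (A[1][0] + B[0][0] = 0 + -2 = -2, A[1][1] + B[1][0] = -4 + 6 = 2, A[1][2] + B[2][0] = 10 + 0 = 10) = -2 (attained at k = 0)
  C[1][1] = min over k of (A[1][0] + B[0][1] = 0 + -3 = -3, A[1][1] + B[1][1] = -4 + -4 = -8, A[1][2] + B[2][1] = 10 + 1 = 11) = -8 (attained at k = 1)
  C[1][2] = min over k of (A[1][0] + B[0][2] = 0 + 6 = 6, A[1][1] + B[1][2] = -4 + 0 = -4, A[1][2] + B[2][2] = 10 + -3 = 7) = -4 (attained at k = 1)
  C[2][0] = min over k of (A[2][0] + B[0][0] = 6 + -2 = 4, A[2][1] + B[1][0] = 6 + 6 = 12, A[2][2] + B[2][0] = 10 + 0 = 10) = 4 (attained at k = 0)
  C[2][1] = min over k of (A[2][0] + B[0][1] = 6 + -3 = 3, A[2][1] + B[1][1] = 6 + -4 = 2, A[2][2] + B[2][1] = 10 + 1 = 11) = 2 (attained at k = 1)
  C[2][2] = min over k of (A[2][0] + B[0][2] = 6 + 6 = 12, A[2][1] + B[1][2] = 6 + 0 = 6, A[2][2] + B[2][2] = 10 + -3 = 7) = 6 (attained at k = 1)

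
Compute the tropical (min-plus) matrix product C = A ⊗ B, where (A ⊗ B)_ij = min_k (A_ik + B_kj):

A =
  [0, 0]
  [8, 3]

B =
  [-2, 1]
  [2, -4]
A ⊗ B =
  [-2, -4]
  [5, -1]

Apply the min-plus product entry-by-entry:
  C[0][0] = min over k of (A[0][0] + B[0][0] = 0 + -2 = -2, A[0][1] + B[1][0] = 0 + 2 = 2) = -2 (attained at k = 0)
  C[0][1] = min over k of (A[0][0] + B[0][1] = 0 + 1 = 1, A[0][1] + B[1][1] = 0 + -4 = -4) = -4 (attained at k = 1)
  C[1][0] = min over k of (A[1][0] + B[0][0] = 8 + -2 = 6, A[1][1] + B[1][0] = 3 + 2 = 5) = 5 (attained at k = 1)
  C[1][1] = min over k of (A[1][0] + B[0][1] = 8 + 1 = 9, A[1][1] + B[1][1] = 3 + -4 = -1) = -1 (attained at k = 1)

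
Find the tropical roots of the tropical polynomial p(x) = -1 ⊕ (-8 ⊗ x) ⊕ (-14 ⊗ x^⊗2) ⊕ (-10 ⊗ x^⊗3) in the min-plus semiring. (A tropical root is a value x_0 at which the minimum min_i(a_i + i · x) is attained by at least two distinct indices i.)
Roots: {-4, 6, 7}

Each tropical root is a break point of the lower envelope of the lines y = a_i + i · x (there are 4 lines, with slopes 0, 1, ..., 3). Only the lines that attain the minimum somewhere contribute to roots; other lines are dominated. Here the surviving (envelope) indices are i = 3, i = 2, i = 1, i = 0.
Intersections between consecutive envelope lines give the roots: for adjacent envelope indices i < j the intersection is x = (a_i − a_j) / (j − i). Reading off the sorted break points: {-4, 6, 7}.
Verification: at each break x_0, at least two indices attain the minimum of min_i(a_i + i · x_0).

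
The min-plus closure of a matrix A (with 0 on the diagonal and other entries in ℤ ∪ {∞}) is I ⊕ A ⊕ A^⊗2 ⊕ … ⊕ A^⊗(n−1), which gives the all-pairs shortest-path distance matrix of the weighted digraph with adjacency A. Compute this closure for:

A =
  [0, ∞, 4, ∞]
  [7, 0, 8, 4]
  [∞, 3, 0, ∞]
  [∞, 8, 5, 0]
Closure =
  [0, 7, 4, 11]
  [7, 0, 8, 4]
  [10, 3, 0, 7]
  [15, 8, 5, 0]

This is the Floyd-Warshall all-pairs shortest-path computation. For each intermediate vertex k = 0, 1, …, 3, update dist[i][j] ← min(dist[i][j], dist[i][k] + dist[k][j]). The final matrix gives, for each (i, j), the minimum total weight of any directed path from i to j (possibly empty when i = j).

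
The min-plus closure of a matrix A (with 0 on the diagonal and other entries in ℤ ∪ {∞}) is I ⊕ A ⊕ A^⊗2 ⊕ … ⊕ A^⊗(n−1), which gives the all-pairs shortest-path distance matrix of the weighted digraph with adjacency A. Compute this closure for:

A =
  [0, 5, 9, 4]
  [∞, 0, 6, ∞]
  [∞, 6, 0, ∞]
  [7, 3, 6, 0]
Closure =
  [0, 5, 9, 4]
  [∞, 0, 6, ∞]
  [∞, 6, 0, ∞]
  [7, 3, 6, 0]

This is the Floyd-Warshall all-pairs shortest-path computation. For each intermediate vertex k = 0, 1, …, 3, update dist[i][j] ← min(dist[i][j], dist[i][k] + dist[k][j]). The final matrix gives, for each (i, j), the minimum total weight of any directed path from i to j (possibly empty when i = j).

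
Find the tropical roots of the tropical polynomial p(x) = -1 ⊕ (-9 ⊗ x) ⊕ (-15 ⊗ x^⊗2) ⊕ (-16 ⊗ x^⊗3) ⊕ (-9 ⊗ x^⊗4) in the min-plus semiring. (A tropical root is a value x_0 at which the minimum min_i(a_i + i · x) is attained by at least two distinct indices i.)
Roots: {-7, 1, 6, 8}

Each tropical root is a break point of the lower envelope of the lines y = a_i + i · x (there are 5 lines, with slopes 0, 1, ..., 4). Only the lines that attain the minimum somewhere contribute to roots; other lines are dominated. Here the surviving (envelope) indices are i = 4, i = 3, i = 2, i = 1, i = 0.
Intersections between consecutive envelope lines give the roots: for adjacent envelope indices i < j the intersection is x = (a_i − a_j) / (j − i). Reading off the sorted break points: {-7, 1, 6, 8}.
Verification: at each break x_0, at least two indices attain the minimum of min_i(a_i + i · x_0).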